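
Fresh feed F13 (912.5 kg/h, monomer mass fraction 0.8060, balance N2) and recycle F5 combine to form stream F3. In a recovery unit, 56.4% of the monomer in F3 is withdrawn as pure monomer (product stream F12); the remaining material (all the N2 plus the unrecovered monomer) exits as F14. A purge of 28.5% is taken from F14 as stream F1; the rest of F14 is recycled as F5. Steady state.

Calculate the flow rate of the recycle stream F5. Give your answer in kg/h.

777.2 kg/h

N2 enters only via F13 and leaves only via the purge: 912.5×0.194 = 0.285×(N2 in F14), and the recovery unit passes all N2, so N2 in F3 = N2 in F14 = 621.14 kg/h.
monomer in F3: m_A = 912.5×0.806 + (1−0.285)·(1−0.564)·m_A, so m_A = 735.48/0.6883 = 1068.6 kg/h.
F14 = (1−0.564)×1068.6 + 621.14 = 1087.1 kg/h.
Recycle F5 = (1−0.285)×1087.1 = 777.24 kg/h.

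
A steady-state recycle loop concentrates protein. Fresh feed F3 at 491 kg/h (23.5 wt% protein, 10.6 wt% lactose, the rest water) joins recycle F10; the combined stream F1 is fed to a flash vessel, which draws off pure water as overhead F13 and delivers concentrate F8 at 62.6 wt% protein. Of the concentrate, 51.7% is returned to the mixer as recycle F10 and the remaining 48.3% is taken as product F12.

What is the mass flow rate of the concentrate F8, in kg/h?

Overall protein balance (none leaves overhead): protein in fresh feed = protein in product, i.e. 491×0.235 = (1−0.517)·F8·0.626.
F8 = 115.38/(0.626×0.483) = 381.62 kg/h.

381.6 kg/h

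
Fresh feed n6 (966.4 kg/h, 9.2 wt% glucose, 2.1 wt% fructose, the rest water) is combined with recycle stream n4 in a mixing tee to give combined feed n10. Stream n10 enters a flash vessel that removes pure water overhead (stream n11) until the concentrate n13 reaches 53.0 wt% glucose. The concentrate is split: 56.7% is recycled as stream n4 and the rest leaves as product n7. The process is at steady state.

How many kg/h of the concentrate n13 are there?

Overall glucose balance (none leaves overhead): glucose in fresh feed = glucose in product, i.e. 966.4×0.092 = (1−0.567)·n13·0.530.
n13 = 88.909/(0.530×0.433) = 387.42 kg/h.

387.4 kg/h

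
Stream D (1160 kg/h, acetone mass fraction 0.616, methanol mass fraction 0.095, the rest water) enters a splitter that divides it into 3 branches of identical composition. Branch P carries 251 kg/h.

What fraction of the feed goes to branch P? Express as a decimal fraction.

0.216

Fraction to P = 251/1160 = 0.2164.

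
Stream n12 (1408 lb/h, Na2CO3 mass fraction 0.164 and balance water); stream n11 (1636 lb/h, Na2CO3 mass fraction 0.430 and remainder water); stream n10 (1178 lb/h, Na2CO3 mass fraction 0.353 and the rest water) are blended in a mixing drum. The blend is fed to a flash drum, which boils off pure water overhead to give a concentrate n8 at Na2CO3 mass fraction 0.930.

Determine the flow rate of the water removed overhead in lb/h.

2770 lb/h

Na2CO3 entering = 1408×0.164 + 1636×0.430 + 1178×0.353 = 1350.2 lb/h.
All Na2CO3 reports to n8, so n8 = 1350.2/0.930 = 1451.9 lb/h.
Total feed = 4222 lb/h; overhead = 4222 − 1451.9 = 2770.1 lb/h.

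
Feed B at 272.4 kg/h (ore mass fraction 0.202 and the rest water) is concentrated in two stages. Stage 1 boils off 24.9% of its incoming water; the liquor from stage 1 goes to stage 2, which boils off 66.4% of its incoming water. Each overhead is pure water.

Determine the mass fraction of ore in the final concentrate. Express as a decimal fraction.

0.501

water in feed = 272.4×0.798 = 217.38 kg/h.
After stage 1: water left = (1−0.249)×217.38 = 163.25; stream total = 218.27 kg/h.
After stage 2: water left = (1−0.664)×163.25 = 54.852; final concentrate = 109.88 kg/h.
ore fraction = 55.025/109.88 = 0.501.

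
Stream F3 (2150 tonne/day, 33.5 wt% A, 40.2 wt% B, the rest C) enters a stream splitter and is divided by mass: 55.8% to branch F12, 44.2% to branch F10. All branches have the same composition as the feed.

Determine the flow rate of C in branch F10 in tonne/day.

Branch F10 total = 0.442×2150 = 950.3 tonne/day.
C in F10 = 0.263×950.3 = 249.93 tonne/day.

249.9 tonne/day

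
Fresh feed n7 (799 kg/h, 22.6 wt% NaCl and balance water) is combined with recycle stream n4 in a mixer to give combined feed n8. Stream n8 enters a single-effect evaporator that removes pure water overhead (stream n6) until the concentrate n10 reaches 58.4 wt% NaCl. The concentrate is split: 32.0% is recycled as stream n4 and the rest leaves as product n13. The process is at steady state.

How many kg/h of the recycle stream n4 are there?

145.5 kg/h

Overall NaCl balance (none leaves overhead): NaCl in fresh feed = NaCl in product, i.e. 799×0.226 = (1−0.320)·n10·0.584.
n10 = 180.57/(0.584×0.680) = 454.71 kg/h.
Recycle n4 = 0.320×454.71 = 145.51 kg/h.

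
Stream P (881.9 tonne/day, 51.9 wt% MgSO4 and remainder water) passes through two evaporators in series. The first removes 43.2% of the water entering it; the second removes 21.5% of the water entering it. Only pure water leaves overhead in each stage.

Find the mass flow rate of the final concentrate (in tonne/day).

646.8 tonne/day

water in feed = 881.9×0.481 = 424.19 tonne/day.
After stage 1: water left = (1−0.432)×424.19 = 240.94; stream total = 698.65 tonne/day.
After stage 2: water left = (1−0.215)×240.94 = 189.14; final concentrate = 646.85 tonne/day.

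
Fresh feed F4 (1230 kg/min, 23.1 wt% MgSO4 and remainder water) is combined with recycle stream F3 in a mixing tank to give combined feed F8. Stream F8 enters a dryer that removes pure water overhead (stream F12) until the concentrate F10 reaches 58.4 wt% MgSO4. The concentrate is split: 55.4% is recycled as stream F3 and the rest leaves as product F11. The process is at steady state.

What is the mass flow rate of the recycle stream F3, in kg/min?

Overall MgSO4 balance (none leaves overhead): MgSO4 in fresh feed = MgSO4 in product, i.e. 1230×0.231 = (1−0.554)·F10·0.584.
F10 = 284.13/(0.584×0.446) = 1090.9 kg/min.
Recycle F3 = 0.554×1090.9 = 604.34 kg/min.

604.3 kg/min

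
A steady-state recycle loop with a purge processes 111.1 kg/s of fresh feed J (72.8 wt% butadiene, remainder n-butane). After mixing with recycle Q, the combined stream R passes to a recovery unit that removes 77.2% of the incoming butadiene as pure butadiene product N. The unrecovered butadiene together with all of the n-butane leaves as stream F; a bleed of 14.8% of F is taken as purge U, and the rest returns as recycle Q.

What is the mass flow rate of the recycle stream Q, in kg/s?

193.5 kg/s

n-butane enters only via J and leaves only via the purge: 111.1×0.272 = 0.148×(n-butane in F), and the recovery unit passes all n-butane, so n-butane in R = n-butane in F = 204.18 kg/s.
butadiene in R: m_A = 111.1×0.728 + (1−0.148)·(1−0.772)·m_A, so m_A = 80.881/0.8057 = 100.38 kg/s.
F = (1−0.772)×100.38 + 204.18 = 227.07 kg/s.
Recycle Q = (1−0.148)×227.07 = 193.46 kg/s.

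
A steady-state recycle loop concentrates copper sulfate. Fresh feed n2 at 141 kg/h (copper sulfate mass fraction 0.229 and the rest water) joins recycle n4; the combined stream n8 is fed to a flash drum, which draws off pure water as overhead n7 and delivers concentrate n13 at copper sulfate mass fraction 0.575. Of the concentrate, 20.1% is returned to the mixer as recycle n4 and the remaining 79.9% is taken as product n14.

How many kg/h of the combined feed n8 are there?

155.1 kg/h

Overall copper sulfate balance (none leaves overhead): copper sulfate in fresh feed = copper sulfate in product, i.e. 141×0.229 = (1−0.201)·n13·0.575.
n13 = 32.289/(0.575×0.799) = 70.281 kg/h.
Recycle n4 = 0.201×70.281 = 14.127 kg/h.
Combined feed n8 = 141 + 14.127 = 155.13 kg/h.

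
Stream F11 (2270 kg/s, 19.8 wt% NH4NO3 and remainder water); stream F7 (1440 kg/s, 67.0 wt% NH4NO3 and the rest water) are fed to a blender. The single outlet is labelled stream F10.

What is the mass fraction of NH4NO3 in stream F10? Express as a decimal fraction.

0.381

Total flow out = 2270 + 1440 = 3710 kg/s.
NH4NO3 in = 2270×0.198 + 1440×0.670 = 1414.3 kg/s.
NH4NO3 mass fraction in F10 = 1414.3/3710 = 0.381.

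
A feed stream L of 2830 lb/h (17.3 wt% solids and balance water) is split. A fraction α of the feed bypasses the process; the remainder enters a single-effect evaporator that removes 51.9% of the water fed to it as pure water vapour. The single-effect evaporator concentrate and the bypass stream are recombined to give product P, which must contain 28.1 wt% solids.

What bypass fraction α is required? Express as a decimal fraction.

0.105

All 2830×0.173 = 489.59 lb/h of solids reaches P, so P = 489.59/0.281 = 1742.3 lb/h and vapour = 1087.7 lb/h.
The evaporator receives (1−α)·2830 of feed at 0.827 water and removes 0.519 of that water:
0.519×0.827×(1−α)×2830 = 1087.7
(1−α) = 1087.7/1214.7 = 0.8955;  α = 0.1045.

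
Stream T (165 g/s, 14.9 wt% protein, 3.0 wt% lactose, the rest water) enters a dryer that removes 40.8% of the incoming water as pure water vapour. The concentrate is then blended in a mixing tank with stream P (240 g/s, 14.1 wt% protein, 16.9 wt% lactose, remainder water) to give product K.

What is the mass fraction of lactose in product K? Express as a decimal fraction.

Vapour removed = 0.408×0.821×165 = 55.27 g/s; concentrate = 109.73 g/s.
lactose reaching the mixer = 4.95 (from concentrate) + 240×0.169 = 45.51 g/s.
Product flow = 109.73 + 240 = 349.73 g/s; lactose fraction = 0.130.

0.130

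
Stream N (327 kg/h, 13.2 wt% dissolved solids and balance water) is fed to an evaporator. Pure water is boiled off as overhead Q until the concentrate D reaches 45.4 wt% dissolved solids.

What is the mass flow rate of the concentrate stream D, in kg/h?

95.07 kg/h

dissolved solids is conserved: 327×0.132 = 43.164 kg/h all reports to the concentrate.
Concentrate = 43.164/(target fraction) = 95.075 kg/h.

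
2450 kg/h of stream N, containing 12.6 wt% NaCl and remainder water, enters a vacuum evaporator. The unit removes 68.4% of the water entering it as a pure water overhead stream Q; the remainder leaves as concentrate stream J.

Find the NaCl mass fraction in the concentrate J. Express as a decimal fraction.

0.3133

NaCl is not removed: 2450×0.126 = 308.7 kg/h of NaCl enters J.
water entering = 2450×0.874 = 2141.3 kg/h; overhead removed = 0.684×2141.3 = 1464.6 kg/h.
Concentrate = 2450 − 1464.6 = 985.35 kg/h.
Mass fraction = 308.7/985.35 = 0.3133.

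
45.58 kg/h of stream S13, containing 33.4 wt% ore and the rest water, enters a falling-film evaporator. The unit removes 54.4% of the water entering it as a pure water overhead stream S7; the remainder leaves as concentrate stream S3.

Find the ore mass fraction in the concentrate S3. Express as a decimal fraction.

ore is not removed: 45.58×0.334 = 15.224 kg/h of ore enters S3.
water entering = 45.58×0.666 = 30.356 kg/h; overhead removed = 0.544×30.356 = 16.514 kg/h.
Concentrate = 45.58 − 16.514 = 29.066 kg/h.
Mass fraction = 15.224/29.066 = 0.524.

0.524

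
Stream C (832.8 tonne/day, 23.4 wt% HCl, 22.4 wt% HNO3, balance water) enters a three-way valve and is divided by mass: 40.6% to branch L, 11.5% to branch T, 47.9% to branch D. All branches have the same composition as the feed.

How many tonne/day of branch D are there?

Branch D flow = 0.479×832.8 = 398.91 tonne/day.

398.9 tonne/day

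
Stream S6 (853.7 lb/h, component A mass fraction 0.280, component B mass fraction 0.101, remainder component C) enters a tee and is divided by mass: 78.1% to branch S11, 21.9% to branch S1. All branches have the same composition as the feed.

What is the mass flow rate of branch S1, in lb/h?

187 lb/h

Branch S1 flow = 0.219×853.7 = 186.96 lb/h.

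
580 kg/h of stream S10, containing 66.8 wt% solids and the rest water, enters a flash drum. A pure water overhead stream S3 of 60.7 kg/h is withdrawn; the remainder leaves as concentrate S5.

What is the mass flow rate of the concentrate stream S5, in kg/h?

Concentrate = 580 − 60.7 = 519.3 kg/h.

519.3 kg/h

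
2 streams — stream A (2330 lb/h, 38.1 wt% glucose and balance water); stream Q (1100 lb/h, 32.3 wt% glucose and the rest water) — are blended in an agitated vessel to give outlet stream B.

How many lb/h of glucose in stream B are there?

glucose out = glucose in = 2330×0.381 + 1100×0.323 = 1243 lb/h.

1243 lb/h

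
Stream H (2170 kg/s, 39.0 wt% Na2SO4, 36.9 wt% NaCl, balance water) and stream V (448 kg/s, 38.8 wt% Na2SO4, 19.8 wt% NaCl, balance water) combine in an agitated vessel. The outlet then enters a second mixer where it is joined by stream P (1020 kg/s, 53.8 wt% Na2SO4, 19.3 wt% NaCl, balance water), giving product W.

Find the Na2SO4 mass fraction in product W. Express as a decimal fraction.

0.431

Overall, product flow = 3638 kg/s.
Na2SO4 in = 2170×0.390 + 448×0.388 + 1020×0.538 = 1568.9 kg/s.
Na2SO4 fraction in W = 0.431.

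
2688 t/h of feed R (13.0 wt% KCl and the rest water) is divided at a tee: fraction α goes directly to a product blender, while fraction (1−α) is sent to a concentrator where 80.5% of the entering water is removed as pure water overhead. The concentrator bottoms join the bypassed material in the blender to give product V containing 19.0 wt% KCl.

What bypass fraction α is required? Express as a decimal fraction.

All 2688×0.130 = 349.44 t/h of KCl reaches V, so V = 349.44/0.190 = 1839.2 t/h and vapour = 848.84 t/h.
The evaporator receives (1−α)·2688 of feed at 0.870 water and removes 0.805 of that water:
0.805×0.870×(1−α)×2688 = 848.84
(1−α) = 848.84/1882.5 = 0.4509;  α = 0.5491.

0.549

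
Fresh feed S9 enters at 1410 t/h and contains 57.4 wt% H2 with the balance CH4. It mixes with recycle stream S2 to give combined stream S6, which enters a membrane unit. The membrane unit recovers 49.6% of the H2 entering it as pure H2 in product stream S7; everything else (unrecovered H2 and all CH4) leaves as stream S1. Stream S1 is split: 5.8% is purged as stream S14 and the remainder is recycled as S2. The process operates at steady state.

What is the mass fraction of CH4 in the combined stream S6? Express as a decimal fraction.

0.8705

CH4 enters only via S9 and leaves only via the purge: 1410×0.426 = 0.058×(CH4 in S1), and the membrane unit passes all CH4, so CH4 in S6 = CH4 in S1 = 10356 t/h.
H2 in S6: m_A = 1410×0.574 + (1−0.058)·(1−0.496)·m_A, so m_A = 809.34/0.5252 = 1540.9 t/h.
S6 = 1540.9 + 10356 = 11897 t/h.
CH4 fraction in S6 = 10356/11897 = 0.8705.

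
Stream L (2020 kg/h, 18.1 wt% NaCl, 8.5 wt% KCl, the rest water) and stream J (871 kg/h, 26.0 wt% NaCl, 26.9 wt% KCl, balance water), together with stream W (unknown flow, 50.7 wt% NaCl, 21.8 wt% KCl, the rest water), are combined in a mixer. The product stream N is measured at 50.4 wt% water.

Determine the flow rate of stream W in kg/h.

1903 kg/h

Let W be the unknown flow. Total out = 2891 + W.
water balance: 1892.9 + 0.275·W = 0.504·(2891 + W)
(0.275 − 0.504)·W = 0.504×2891 − 1892.9 = -435.86
W = -435.86 / -0.229 = 1903.3 kg/h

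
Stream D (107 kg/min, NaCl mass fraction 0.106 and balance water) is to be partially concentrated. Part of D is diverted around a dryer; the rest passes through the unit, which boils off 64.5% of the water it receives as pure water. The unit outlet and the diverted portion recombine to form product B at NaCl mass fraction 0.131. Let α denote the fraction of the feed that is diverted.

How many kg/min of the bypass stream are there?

71.59 kg/min

All 107×0.106 = 11.342 kg/min of NaCl reaches B, so B = 11.342/0.131 = 86.58 kg/min and vapour = 20.42 kg/min.
The evaporator receives (1−α)·107 of feed at 0.894 water and removes 0.645 of that water:
0.645×0.894×(1−α)×107 = 20.42
(1−α) = 20.42/61.699 = 0.3310;  α = 0.6690.
Bypass flow = 0.6690×107 = 71.588 kg/min.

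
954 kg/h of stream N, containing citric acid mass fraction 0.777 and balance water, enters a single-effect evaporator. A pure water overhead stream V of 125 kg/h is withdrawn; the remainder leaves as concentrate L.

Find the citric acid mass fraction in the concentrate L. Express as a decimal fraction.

0.894

citric acid is not removed: 954×0.777 = 741.26 kg/h of citric acid enters L.
Concentrate = 954 − 125 = 829 kg/h.
Mass fraction = 741.26/829 = 0.894.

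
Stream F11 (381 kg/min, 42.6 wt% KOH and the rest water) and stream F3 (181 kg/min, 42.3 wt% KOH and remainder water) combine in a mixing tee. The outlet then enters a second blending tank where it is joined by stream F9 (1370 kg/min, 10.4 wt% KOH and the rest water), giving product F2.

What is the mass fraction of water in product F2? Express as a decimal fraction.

Overall, product flow = 1932 kg/min.
water in = 381×0.574 + 181×0.577 + 1370×0.896 = 1550.7 kg/min.
water fraction in F2 = 0.803.

0.803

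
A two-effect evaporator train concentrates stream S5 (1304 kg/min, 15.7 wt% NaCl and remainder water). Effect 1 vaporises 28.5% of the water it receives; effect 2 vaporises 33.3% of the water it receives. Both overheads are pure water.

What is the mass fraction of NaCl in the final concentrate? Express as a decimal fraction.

water in feed = 1304×0.843 = 1099.3 kg/min.
After stage 1: water left = (1−0.285)×1099.3 = 785.98; stream total = 990.71 kg/min.
After stage 2: water left = (1−0.333)×785.98 = 524.25; final concentrate = 728.98 kg/min.
NaCl fraction = 204.73/728.98 = 0.281.

0.281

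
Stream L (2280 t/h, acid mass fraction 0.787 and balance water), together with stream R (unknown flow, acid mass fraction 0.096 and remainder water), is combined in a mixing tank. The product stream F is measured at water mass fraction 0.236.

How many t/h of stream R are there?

Let R be the unknown flow. Total out = 2280 + R.
water balance: 485.64 + 0.904·R = 0.236·(2280 + R)
(0.904 − 0.236)·R = 0.236×2280 − 485.64 = 52.44
R = 52.44 / 0.668 = 78.503 t/h

78.5 t/h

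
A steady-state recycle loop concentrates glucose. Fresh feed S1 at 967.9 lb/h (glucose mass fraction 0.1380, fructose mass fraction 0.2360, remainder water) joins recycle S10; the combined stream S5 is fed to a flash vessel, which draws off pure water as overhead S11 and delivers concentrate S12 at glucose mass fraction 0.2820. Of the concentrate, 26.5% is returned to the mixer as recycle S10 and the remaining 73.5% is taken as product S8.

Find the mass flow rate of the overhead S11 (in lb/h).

Overall glucose balance (none leaves overhead): glucose in fresh feed = glucose in product, i.e. 967.9×0.138 = (1−0.265)·S12·0.282.
S12 = 133.57/(0.282×0.735) = 644.43 lb/h.
Recycle S10 = 0.265×644.43 = 170.77 lb/h.
Combined feed S5 = 967.9 + 170.77 = 1138.7 lb/h.
Overhead S11 = S5 − S12 = 1138.7 − 644.43 = 494.25 lb/h.

494.2 lb/h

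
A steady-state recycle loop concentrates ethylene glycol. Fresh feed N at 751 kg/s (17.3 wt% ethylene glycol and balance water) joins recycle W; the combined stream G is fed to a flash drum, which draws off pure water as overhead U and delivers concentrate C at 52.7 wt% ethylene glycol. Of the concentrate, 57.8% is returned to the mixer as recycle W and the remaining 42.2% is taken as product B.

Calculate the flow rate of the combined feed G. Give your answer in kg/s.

Overall ethylene glycol balance (none leaves overhead): ethylene glycol in fresh feed = ethylene glycol in product, i.e. 751×0.173 = (1−0.578)·C·0.527.
C = 129.92/(0.527×0.422) = 584.2 kg/s.
Recycle W = 0.578×584.2 = 337.67 kg/s.
Combined feed G = 751 + 337.67 = 1088.7 kg/s.

1089 kg/s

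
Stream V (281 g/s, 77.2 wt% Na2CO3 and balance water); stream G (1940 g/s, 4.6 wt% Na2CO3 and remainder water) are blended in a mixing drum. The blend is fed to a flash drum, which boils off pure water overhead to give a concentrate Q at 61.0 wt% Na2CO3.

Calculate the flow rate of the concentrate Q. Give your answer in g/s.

501.9 g/s

Na2CO3 entering = 281×0.772 + 1940×0.046 = 306.17 g/s.
All Na2CO3 reports to Q, so Q = 306.17/0.610 = 501.92 g/s.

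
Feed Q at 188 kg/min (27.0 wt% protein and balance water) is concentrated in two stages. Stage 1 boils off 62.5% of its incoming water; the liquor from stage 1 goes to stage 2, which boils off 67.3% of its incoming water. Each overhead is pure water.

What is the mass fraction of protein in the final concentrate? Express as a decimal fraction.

0.7510

water in feed = 188×0.730 = 137.24 kg/min.
After stage 1: water left = (1−0.625)×137.24 = 51.465; stream total = 102.22 kg/min.
After stage 2: water left = (1−0.673)×51.465 = 16.829; final concentrate = 67.589 kg/min.
protein fraction = 50.76/67.589 = 0.7510.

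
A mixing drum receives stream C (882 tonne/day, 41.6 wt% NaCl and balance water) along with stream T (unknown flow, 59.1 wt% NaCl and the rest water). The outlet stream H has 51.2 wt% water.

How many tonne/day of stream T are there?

616.5 tonne/day

Let T be the unknown flow. Total out = 882 + T.
water balance: 515.09 + 0.409·T = 0.512·(882 + T)
(0.409 − 0.512)·T = 0.512×882 − 515.09 = -63.504
T = -63.504 / -0.103 = 616.54 tonne/day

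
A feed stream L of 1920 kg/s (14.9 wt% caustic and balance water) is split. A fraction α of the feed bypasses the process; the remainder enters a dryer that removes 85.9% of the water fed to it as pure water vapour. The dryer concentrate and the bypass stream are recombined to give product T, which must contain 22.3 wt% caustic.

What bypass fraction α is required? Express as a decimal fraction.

0.546

All 1920×0.149 = 286.08 kg/s of caustic reaches T, so T = 286.08/0.223 = 1282.9 kg/s and vapour = 637.13 kg/s.
The evaporator receives (1−α)·1920 of feed at 0.851 water and removes 0.859 of that water:
0.859×0.851×(1−α)×1920 = 637.13
(1−α) = 637.13/1403.5 = 0.4539;  α = 0.5461.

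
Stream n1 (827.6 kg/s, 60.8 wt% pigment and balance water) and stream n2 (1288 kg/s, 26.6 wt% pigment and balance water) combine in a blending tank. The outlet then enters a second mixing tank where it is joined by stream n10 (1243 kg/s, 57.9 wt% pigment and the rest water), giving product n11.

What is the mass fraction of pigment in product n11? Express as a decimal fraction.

0.466

Overall, product flow = 3358.6 kg/s.
pigment in = 827.6×0.608 + 1288×0.266 + 1243×0.579 = 1565.5 kg/s.
pigment fraction in n11 = 0.466.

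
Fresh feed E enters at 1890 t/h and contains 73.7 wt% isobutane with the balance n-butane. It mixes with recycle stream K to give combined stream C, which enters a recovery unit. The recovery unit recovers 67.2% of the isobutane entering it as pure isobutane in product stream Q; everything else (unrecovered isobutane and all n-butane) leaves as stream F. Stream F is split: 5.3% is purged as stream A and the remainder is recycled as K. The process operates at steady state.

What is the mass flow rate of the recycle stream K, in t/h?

n-butane enters only via E and leaves only via the purge: 1890×0.263 = 0.053×(n-butane in F), and the recovery unit passes all n-butane, so n-butane in C = n-butane in F = 9378.7 t/h.
isobutane in C: m_A = 1890×0.737 + (1−0.053)·(1−0.672)·m_A, so m_A = 1392.9/0.6894 = 2020.5 t/h.
F = (1−0.672)×2020.5 + 9378.7 = 10041 t/h.
Recycle K = (1−0.053)×10041 = 9509.2 t/h.

9509 t/h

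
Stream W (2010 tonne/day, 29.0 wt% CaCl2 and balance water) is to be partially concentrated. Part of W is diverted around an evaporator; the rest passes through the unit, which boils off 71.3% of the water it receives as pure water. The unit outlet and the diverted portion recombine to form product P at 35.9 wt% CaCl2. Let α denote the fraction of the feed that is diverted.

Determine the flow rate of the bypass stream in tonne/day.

All 2010×0.290 = 582.9 tonne/day of CaCl2 reaches P, so P = 582.9/0.359 = 1623.7 tonne/day and vapour = 386.32 tonne/day.
The evaporator receives (1−α)·2010 of feed at 0.710 water and removes 0.713 of that water:
0.713×0.710×(1−α)×2010 = 386.32
(1−α) = 386.32/1017.5 = 0.3797;  α = 0.6203.
Bypass flow = 0.6203×2010 = 1246.9 tonne/day.

1247 tonne/day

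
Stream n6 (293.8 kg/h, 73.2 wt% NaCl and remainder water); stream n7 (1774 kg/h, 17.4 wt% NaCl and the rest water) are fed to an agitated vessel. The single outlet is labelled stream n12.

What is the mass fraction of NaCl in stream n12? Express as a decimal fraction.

Total flow out = 293.8 + 1774 = 2067.8 kg/h.
NaCl in = 293.8×0.732 + 1774×0.174 = 523.74 kg/h.
NaCl mass fraction in n12 = 523.74/2067.8 = 0.253.

0.253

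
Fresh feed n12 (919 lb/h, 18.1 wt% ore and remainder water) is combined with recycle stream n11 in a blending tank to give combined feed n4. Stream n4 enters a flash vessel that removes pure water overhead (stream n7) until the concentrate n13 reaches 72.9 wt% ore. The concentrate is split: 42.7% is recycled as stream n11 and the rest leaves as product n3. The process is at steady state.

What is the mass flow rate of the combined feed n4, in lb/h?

1089 lb/h

Overall ore balance (none leaves overhead): ore in fresh feed = ore in product, i.e. 919×0.181 = (1−0.427)·n13·0.729.
n13 = 166.34/(0.729×0.573) = 398.21 lb/h.
Recycle n11 = 0.427×398.21 = 170.04 lb/h.
Combined feed n4 = 919 + 170.04 = 1089 lb/h.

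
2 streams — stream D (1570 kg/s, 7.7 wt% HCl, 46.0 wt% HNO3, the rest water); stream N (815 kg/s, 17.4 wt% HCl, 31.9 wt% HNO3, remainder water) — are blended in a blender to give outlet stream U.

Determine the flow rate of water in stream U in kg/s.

1140 kg/s

water out = water in = 1570×0.463 + 815×0.507 = 1140.1 kg/s.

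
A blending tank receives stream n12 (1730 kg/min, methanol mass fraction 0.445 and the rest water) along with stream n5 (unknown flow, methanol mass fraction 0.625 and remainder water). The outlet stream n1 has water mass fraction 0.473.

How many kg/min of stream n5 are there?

1448 kg/min

Let n5 be the unknown flow. Total out = 1730 + n5.
water balance: 960.15 + 0.375·n5 = 0.473·(1730 + n5)
(0.375 − 0.473)·n5 = 0.473×1730 − 960.15 = -141.86
n5 = -141.86 / -0.098 = 1447.6 kg/min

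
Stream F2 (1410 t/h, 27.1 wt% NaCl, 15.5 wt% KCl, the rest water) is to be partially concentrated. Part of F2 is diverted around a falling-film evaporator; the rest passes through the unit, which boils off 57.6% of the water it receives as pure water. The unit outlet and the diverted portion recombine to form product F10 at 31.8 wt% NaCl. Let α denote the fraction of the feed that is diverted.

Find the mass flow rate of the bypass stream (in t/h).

All 1410×0.271 = 382.11 t/h of NaCl reaches F10, so F10 = 382.11/0.318 = 1201.6 t/h and vapour = 208.4 t/h.
The evaporator receives (1−α)·1410 of feed at 0.574 water and removes 0.576 of that water:
0.576×0.574×(1−α)×1410 = 208.4
(1−α) = 208.4/466.18 = 0.4470;  α = 0.5530.
Bypass flow = 0.5530×1410 = 779.69 t/h.

779.7 t/h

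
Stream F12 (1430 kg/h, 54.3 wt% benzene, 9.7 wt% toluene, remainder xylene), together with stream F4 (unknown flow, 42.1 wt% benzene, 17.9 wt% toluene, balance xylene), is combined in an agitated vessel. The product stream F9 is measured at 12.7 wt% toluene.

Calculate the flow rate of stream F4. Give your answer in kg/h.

825 kg/h

Let F4 be the unknown flow. Total out = 1430 + F4.
toluene balance: 138.71 + 0.179·F4 = 0.127·(1430 + F4)
(0.179 − 0.127)·F4 = 0.127×1430 − 138.71 = 42.9
F4 = 42.9 / 0.052 = 825 kg/h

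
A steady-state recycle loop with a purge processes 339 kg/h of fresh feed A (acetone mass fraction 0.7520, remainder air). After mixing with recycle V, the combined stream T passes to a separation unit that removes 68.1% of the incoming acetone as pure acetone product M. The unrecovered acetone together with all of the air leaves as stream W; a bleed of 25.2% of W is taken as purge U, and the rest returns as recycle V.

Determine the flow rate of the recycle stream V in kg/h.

air enters only via A and leaves only via the purge: 339×0.248 = 0.252×(air in W), and the separation unit passes all air, so air in T = air in W = 333.62 kg/h.
acetone in T: m_A = 339×0.752 + (1−0.252)·(1−0.681)·m_A, so m_A = 254.93/0.7614 = 334.82 kg/h.
W = (1−0.681)×334.82 + 333.62 = 440.43 kg/h.
Recycle V = (1−0.252)×440.43 = 329.44 kg/h.

329.4 kg/h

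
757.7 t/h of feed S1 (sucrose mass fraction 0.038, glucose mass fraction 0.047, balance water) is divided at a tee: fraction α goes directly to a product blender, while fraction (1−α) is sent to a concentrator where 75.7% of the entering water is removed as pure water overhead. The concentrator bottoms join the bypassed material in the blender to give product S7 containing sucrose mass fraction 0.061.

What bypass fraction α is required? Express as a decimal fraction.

All 757.7×0.038 = 28.793 t/h of sucrose reaches S7, so S7 = 28.793/0.061 = 472.01 t/h and vapour = 285.69 t/h.
The evaporator receives (1−α)·757.7 of feed at 0.915 water and removes 0.757 of that water:
0.757×0.915×(1−α)×757.7 = 285.69
(1−α) = 285.69/524.82 = 0.5444;  α = 0.4556.

0.456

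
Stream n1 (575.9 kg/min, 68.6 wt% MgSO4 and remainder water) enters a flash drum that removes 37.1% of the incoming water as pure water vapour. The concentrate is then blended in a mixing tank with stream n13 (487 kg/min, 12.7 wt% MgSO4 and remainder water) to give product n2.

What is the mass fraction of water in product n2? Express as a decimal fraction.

Vapour removed = 0.371×0.314×575.9 = 67.089 kg/min; concentrate = 508.81 kg/min.
water reaching the mixer = 113.74 (from concentrate) + 487×0.873 = 538.89 kg/min.
Product flow = 508.81 + 487 = 995.81 kg/min; water fraction = 0.541.

0.541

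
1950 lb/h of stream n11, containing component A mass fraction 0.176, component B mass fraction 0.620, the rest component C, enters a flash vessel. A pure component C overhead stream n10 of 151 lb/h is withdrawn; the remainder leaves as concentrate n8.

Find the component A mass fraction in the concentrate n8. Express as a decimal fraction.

0.191

component A is not removed: 1950×0.176 = 343.2 lb/h of component A enters n8.
Concentrate = 1950 − 151 = 1799 lb/h.
Mass fraction = 343.2/1799 = 0.191.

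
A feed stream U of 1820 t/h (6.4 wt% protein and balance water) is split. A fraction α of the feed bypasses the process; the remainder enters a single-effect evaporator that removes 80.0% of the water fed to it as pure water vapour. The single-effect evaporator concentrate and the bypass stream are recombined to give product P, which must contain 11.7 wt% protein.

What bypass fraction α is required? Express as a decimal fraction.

All 1820×0.064 = 116.48 t/h of protein reaches P, so P = 116.48/0.117 = 995.56 t/h and vapour = 824.44 t/h.
The evaporator receives (1−α)·1820 of feed at 0.936 water and removes 0.800 of that water:
0.800×0.936×(1−α)×1820 = 824.44
(1−α) = 824.44/1362.8 = 0.6050;  α = 0.3950.

0.395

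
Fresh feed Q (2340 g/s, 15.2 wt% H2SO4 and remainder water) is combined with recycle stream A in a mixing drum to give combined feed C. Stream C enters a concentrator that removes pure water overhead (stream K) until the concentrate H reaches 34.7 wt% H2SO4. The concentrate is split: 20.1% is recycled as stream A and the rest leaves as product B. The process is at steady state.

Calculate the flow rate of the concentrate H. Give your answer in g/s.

1283 g/s

Overall H2SO4 balance (none leaves overhead): H2SO4 in fresh feed = H2SO4 in product, i.e. 2340×0.152 = (1−0.201)·H·0.347.
H = 355.68/(0.347×0.799) = 1282.9 g/s.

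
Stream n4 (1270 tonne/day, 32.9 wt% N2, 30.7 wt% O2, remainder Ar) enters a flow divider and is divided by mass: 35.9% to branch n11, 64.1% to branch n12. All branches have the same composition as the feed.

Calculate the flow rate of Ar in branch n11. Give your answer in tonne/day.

166 tonne/day

Branch n11 total = 0.359×1270 = 455.93 tonne/day.
Ar in n11 = 0.364×455.93 = 165.96 tonne/day.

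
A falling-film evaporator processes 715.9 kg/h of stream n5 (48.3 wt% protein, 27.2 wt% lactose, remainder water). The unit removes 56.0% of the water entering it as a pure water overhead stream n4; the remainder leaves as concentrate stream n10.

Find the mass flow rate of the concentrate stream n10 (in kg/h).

617.7 kg/h

water entering = 715.9×0.245 = 175.4 kg/h; overhead removed = 0.560×175.4 = 98.221 kg/h.
Concentrate = 715.9 − 98.221 = 617.68 kg/h.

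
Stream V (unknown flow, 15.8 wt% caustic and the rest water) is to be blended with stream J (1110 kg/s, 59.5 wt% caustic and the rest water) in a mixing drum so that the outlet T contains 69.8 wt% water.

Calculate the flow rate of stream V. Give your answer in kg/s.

2259 kg/s

Let V be the unknown flow. Total out = 1110 + V.
water balance: 449.55 + 0.842·V = 0.698·(1110 + V)
(0.842 − 0.698)·V = 0.698×1110 − 449.55 = 325.23
V = 325.23 / 0.144 = 2258.5 kg/s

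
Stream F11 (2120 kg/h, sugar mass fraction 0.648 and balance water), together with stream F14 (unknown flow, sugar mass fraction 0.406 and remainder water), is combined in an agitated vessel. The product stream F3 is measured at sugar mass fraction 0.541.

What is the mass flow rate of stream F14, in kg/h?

Let F14 be the unknown flow. Total out = 2120 + F14.
sugar balance: 1373.8 + 0.406·F14 = 0.541·(2120 + F14)
(0.406 − 0.541)·F14 = 0.541×2120 − 1373.8 = -226.84
F14 = -226.84 / -0.135 = 1680.3 kg/h

1680 kg/h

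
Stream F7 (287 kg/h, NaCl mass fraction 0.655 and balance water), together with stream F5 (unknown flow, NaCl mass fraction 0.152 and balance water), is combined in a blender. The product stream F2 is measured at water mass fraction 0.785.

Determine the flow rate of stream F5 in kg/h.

Let F5 be the unknown flow. Total out = 287 + F5.
water balance: 99.015 + 0.848·F5 = 0.785·(287 + F5)
(0.848 − 0.785)·F5 = 0.785×287 − 99.015 = 126.28
F5 = 126.28 / 0.063 = 2004.4 kg/h

2004 kg/h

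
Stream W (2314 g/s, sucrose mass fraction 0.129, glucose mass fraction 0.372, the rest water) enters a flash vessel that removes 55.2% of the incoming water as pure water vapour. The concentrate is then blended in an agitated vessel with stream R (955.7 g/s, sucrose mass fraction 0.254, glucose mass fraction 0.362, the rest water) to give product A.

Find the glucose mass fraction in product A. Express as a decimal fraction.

Vapour removed = 0.552×0.499×2314 = 637.39 g/s; concentrate = 1676.6 g/s.
glucose reaching the mixer = 860.81 (from concentrate) + 955.7×0.362 = 1206.8 g/s.
Product flow = 1676.6 + 955.7 = 2632.3 g/s; glucose fraction = 0.458.

0.458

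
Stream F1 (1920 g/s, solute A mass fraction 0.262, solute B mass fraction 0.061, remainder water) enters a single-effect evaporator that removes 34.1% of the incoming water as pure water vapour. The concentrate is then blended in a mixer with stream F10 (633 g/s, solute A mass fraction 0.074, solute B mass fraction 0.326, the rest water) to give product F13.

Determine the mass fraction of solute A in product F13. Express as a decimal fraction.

0.261

Vapour removed = 0.341×0.677×1920 = 443.25 g/s; concentrate = 1476.8 g/s.
solute A reaching the mixer = 503.04 (from concentrate) + 633×0.074 = 549.88 g/s.
Product flow = 1476.8 + 633 = 2109.8 g/s; solute A fraction = 0.261.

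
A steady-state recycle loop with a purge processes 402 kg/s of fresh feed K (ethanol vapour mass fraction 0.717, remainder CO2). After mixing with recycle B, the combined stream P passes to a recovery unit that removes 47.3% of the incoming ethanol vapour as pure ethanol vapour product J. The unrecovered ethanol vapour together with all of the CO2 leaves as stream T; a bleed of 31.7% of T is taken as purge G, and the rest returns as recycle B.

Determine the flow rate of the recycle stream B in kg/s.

407.2 kg/s

CO2 enters only via K and leaves only via the purge: 402×0.283 = 0.317×(CO2 in T), and the recovery unit passes all CO2, so CO2 in P = CO2 in T = 358.88 kg/s.
ethanol vapour in P: m_A = 402×0.717 + (1−0.317)·(1−0.473)·m_A, so m_A = 288.23/0.6401 = 450.32 kg/s.
T = (1−0.473)×450.32 + 358.88 = 596.2 kg/s.
Recycle B = (1−0.317)×596.2 = 407.21 kg/s.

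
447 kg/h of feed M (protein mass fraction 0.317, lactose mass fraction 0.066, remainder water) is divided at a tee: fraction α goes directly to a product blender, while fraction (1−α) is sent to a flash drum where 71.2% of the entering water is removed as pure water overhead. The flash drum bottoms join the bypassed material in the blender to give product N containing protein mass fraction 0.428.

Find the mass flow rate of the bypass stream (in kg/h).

All 447×0.317 = 141.7 kg/h of protein reaches N, so N = 141.7/0.428 = 331.07 kg/h and vapour = 115.93 kg/h.
The evaporator receives (1−α)·447 of feed at 0.617 water and removes 0.712 of that water:
0.712×0.617×(1−α)×447 = 115.93
(1−α) = 115.93/196.37 = 0.5904;  α = 0.4096.
Bypass flow = 0.4096×447 = 183.11 kg/h.

183.1 kg/h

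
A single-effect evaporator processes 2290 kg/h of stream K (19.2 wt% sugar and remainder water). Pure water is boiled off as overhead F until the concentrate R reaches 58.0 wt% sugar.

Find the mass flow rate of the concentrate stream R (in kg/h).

758.1 kg/h

sugar is conserved: 2290×0.192 = 439.68 kg/h all reports to the concentrate.
Concentrate = 439.68/(target fraction) = 758.07 kg/h.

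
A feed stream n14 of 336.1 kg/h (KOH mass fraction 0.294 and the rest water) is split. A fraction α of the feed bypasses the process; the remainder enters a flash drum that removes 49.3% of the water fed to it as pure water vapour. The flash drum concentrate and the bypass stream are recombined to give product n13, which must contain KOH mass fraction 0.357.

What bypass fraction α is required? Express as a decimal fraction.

0.493

All 336.1×0.294 = 98.813 kg/h of KOH reaches n13, so n13 = 98.813/0.357 = 276.79 kg/h and vapour = 59.312 kg/h.
The evaporator receives (1−α)·336.1 of feed at 0.706 water and removes 0.493 of that water:
0.493×0.706×(1−α)×336.1 = 59.312
(1−α) = 59.312/116.98 = 0.5070;  α = 0.4930.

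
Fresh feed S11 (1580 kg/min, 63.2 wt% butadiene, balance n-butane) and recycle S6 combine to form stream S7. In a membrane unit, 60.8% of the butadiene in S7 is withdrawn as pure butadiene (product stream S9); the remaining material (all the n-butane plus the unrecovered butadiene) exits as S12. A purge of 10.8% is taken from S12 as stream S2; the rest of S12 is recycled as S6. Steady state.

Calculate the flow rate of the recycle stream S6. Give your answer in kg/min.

n-butane enters only via S11 and leaves only via the purge: 1580×0.368 = 0.108×(n-butane in S12), and the membrane unit passes all n-butane, so n-butane in S7 = n-butane in S12 = 5383.7 kg/min.
butadiene in S7: m_A = 1580×0.632 + (1−0.108)·(1−0.608)·m_A, so m_A = 998.56/0.6503 = 1535.5 kg/min.
S12 = (1−0.608)×1535.5 + 5383.7 = 5985.6 kg/min.
Recycle S6 = (1−0.108)×5985.6 = 5339.2 kg/min.

5339 kg/min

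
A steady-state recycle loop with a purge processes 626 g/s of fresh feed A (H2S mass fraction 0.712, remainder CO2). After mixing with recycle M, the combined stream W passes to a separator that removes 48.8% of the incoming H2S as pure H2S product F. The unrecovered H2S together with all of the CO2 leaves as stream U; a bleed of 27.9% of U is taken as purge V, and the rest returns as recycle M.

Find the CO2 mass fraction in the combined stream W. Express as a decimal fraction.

0.478

CO2 enters only via A and leaves only via the purge: 626×0.288 = 0.279×(CO2 in U), and the separator passes all CO2, so CO2 in W = CO2 in U = 646.19 g/s.
H2S in W: m_A = 626×0.712 + (1−0.279)·(1−0.488)·m_A, so m_A = 445.71/0.6308 = 706.53 g/s.
W = 706.53 + 646.19 = 1352.7 g/s.
CO2 fraction in W = 646.19/1352.7 = 0.478.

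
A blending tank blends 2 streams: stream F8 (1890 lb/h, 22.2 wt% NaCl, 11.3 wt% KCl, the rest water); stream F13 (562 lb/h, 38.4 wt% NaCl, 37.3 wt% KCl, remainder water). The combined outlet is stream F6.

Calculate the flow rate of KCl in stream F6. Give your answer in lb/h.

KCl out = KCl in = 1890×0.113 + 562×0.373 = 423.2 lb/h.

423.2 lb/h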